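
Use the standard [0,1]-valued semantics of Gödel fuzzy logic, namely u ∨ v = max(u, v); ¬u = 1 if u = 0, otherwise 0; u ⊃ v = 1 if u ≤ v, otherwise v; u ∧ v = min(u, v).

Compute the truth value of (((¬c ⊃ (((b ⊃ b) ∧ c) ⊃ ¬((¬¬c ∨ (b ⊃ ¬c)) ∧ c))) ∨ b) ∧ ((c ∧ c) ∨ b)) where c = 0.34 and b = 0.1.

0.34

¬c: Gödel ¬ of 0.34 = 0 (operand ≠ 0)
(b ⊃ b): 0.1 ≤ 0.1, so result = 1
((b ⊃ b) ∧ c) = min(1, 0.34) = 0.34
¬c: Gödel ¬ of 0.34 = 0 (operand ≠ 0)
¬¬c: Gödel ¬ of 0 = 1 (operand is 0)
¬c: Gödel ¬ of 0.34 = 0 (operand ≠ 0)
(b ⊃ ¬c): 0.1 > 0, so result = 0
(¬¬c ∨ (b ⊃ ¬c)) = max(1, 0) = 1
((¬¬c ∨ (b ⊃ ¬c)) ∧ c) = min(1, 0.34) = 0.34
¬((¬¬c ∨ (b ⊃ ¬c)) ∧ c): Gödel ¬ of 0.34 = 0 (operand ≠ 0)
(((b ⊃ b) ∧ c) ⊃ ¬((¬¬c ∨ (b ⊃ ¬c)) ∧ c)): 0.34 > 0, so result = 0
(¬c ⊃ (((b ⊃ b) ∧ c) ⊃ ¬((¬¬c ∨ (b ⊃ ¬c)) ∧ c))): 0 ≤ 0, so result = 1
((¬c ⊃ (((b ⊃ b) ∧ c) ⊃ ¬((¬¬c ∨ (b ⊃ ¬c)) ∧ c))) ∨ b) = max(1, 0.1) = 1
(c ∧ c) = min(0.34, 0.34) = 0.34
((c ∧ c) ∨ b) = max(0.34, 0.1) = 0.34
(((¬c ⊃ (((b ⊃ b) ∧ c) ⊃ ¬((¬¬c ∨ (b ⊃ ¬c)) ∧ c))) ∨ b) ∧ ((c ∧ c) ∨ b)) = min(1, 0.34) = 0.34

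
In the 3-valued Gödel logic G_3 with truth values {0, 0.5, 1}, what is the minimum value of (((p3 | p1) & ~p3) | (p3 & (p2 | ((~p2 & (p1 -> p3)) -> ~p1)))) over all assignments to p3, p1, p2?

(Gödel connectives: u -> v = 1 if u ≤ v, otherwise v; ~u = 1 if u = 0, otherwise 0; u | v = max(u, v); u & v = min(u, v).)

The minimum is attained at p3 = 0, p1 = 0, p2 = 0:
  (p3 | p1) = max(0, 0) = 0
  ~p3: Gödel ¬ of 0 = 1 (operand is 0)
  ((p3 | p1) & ~p3) = min(0, 1) = 0
  ~p2: Gödel ¬ of 0 = 1 (operand is 0)
  (p1 -> p3): 0 ≤ 0, so result = 1
  (~p2 & (p1 -> p3)) = min(1, 1) = 1
  ~p1: Gödel ¬ of 0 = 1 (operand is 0)
  ((~p2 & (p1 -> p3)) -> ~p1): 1 ≤ 1, so result = 1
  (p2 | ((~p2 & (p1 -> p3)) -> ~p1)) = max(0, 1) = 1
  (p3 & (p2 | ((~p2 & (p1 -> p3)) -> ~p1))) = min(0, 1) = 0
  (((p3 | p1) & ~p3) | (p3 & (p2 | ((~p2 & (p1 -> p3)) -> ~p1)))) = max(0, 0) = 0
Checking all 27 assignments confirms none give a value below 0.00.

0.00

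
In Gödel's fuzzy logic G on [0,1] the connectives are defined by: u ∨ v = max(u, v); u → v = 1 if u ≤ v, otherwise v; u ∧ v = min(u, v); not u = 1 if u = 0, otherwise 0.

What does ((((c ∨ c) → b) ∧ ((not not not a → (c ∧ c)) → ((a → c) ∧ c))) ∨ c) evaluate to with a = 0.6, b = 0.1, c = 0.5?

0.50

(c ∨ c) = max(0.5, 0.5) = 0.5
((c ∨ c) → b): 0.5 > 0.1, so result = 0.1
not a: Gödel ¬ of 0.6 = 0 (operand ≠ 0)
not not a: Gödel ¬ of 0 = 1 (operand is 0)
not not not a: Gödel ¬ of 1 = 0 (operand ≠ 0)
(c ∧ c) = min(0.5, 0.5) = 0.5
(not not not a → (c ∧ c)): 0 ≤ 0.5, so result = 1
(a → c): 0.6 > 0.5, so result = 0.5
((a → c) ∧ c) = min(0.5, 0.5) = 0.5
((not not not a → (c ∧ c)) → ((a → c) ∧ c)): 1 > 0.5, so result = 0.5
(((c ∨ c) → b) ∧ ((not not not a → (c ∧ c)) → ((a → c) ∧ c))) = min(0.1, 0.5) = 0.1
((((c ∨ c) → b) ∧ ((not not not a → (c ∧ c)) → ((a → c) ∧ c))) ∨ c) = max(0.1, 0.5) = 0.5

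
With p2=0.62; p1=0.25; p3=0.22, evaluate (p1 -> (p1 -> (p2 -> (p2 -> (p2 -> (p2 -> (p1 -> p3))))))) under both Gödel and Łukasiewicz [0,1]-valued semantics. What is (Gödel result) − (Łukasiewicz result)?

-0.78

Gödel evaluation:
  (p1 -> p3): 0.25 > 0.22, so result = 0.22
  (p2 -> (p1 -> p3)): 0.62 > 0.22, so result = 0.22
  (p2 -> (p2 -> (p1 -> p3))): 0.62 > 0.22, so result = 0.22
  (p2 -> (p2 -> (p2 -> (p1 -> p3)))): 0.62 > 0.22, so result = 0.22
  (p2 -> (p2 -> (p2 -> (p2 -> (p1 -> p3))))): 0.62 > 0.22, so result = 0.22
  (p1 -> (p2 -> (p2 -> (p2 -> (p2 -> (p1 -> p3)))))): 0.25 > 0.22, so result = 0.22
  (p1 -> (p1 -> (p2 -> (p2 -> (p2 -> (p2 -> (p1 -> p3))))))): 0.25 > 0.22, so result = 0.22
  Gödel value = 0.22
Łukasiewicz evaluation:
  (p1 -> p3): min(1, 1 − 0.25 + 0.22) = 0.97
  (p2 -> (p1 -> p3)): min(1, 1 − 0.62 + 0.97) = 1
  (p2 -> (p2 -> (p1 -> p3))): min(1, 1 − 0.62 + 1) = 1
  (p2 -> (p2 -> (p2 -> (p1 -> p3)))): min(1, 1 − 0.62 + 1) = 1
  (p2 -> (p2 -> (p2 -> (p2 -> (p1 -> p3))))): min(1, 1 − 0.62 + 1) = 1
  (p1 -> (p2 -> (p2 -> (p2 -> (p2 -> (p1 -> p3)))))): min(1, 1 − 0.25 + 1) = 1
  (p1 -> (p1 -> (p2 -> (p2 -> (p2 -> (p2 -> (p1 -> p3))))))): min(1, 1 − 0.25 + 1) = 1
  Łukasiewicz value = 1
Difference: 0.22 − 1 = -0.78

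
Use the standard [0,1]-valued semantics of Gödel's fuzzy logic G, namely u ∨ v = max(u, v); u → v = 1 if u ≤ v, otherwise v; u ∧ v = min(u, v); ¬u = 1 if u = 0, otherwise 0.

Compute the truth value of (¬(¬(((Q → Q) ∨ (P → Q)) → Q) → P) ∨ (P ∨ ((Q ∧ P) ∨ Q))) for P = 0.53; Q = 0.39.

(Q → Q): 0.39 ≤ 0.39, so result = 1
(P → Q): 0.53 > 0.39, so result = 0.39
((Q → Q) ∨ (P → Q)) = max(1, 0.39) = 1
(((Q → Q) ∨ (P → Q)) → Q): 1 > 0.39, so result = 0.39
¬(((Q → Q) ∨ (P → Q)) → Q): Gödel ¬ of 0.39 = 0 (operand ≠ 0)
(¬(((Q → Q) ∨ (P → Q)) → Q) → P): 0 ≤ 0.53, so result = 1
¬(¬(((Q → Q) ∨ (P → Q)) → Q) → P): Gödel ¬ of 1 = 0 (operand ≠ 0)
(Q ∧ P) = min(0.39, 0.53) = 0.39
((Q ∧ P) ∨ Q) = max(0.39, 0.39) = 0.39
(P ∨ ((Q ∧ P) ∨ Q)) = max(0.53, 0.39) = 0.53
(¬(¬(((Q → Q) ∨ (P → Q)) → Q) → P) ∨ (P ∨ ((Q ∧ P) ∨ Q))) = max(0, 0.53) = 0.53

0.53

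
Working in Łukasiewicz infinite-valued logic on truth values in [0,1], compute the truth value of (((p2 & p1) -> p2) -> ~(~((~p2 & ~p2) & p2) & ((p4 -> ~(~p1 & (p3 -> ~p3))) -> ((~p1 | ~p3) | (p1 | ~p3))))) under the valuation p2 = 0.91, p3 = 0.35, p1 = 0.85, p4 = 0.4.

0.15

(p2 & p1) = min(0.91, 0.85) = 0.85
((p2 & p1) -> p2): min(1, 1 − 0.85 + 0.91) = 1
~p2: Łukasiewicz ¬ gives 1 − 0.91 = 0.09
~p2: Łukasiewicz ¬ gives 1 − 0.91 = 0.09
(~p2 & ~p2) = min(0.09, 0.09) = 0.09
((~p2 & ~p2) & p2) = min(0.09, 0.91) = 0.09
~((~p2 & ~p2) & p2): Łukasiewicz ¬ gives 1 − 0.09 = 0.91
~p1: Łukasiewicz ¬ gives 1 − 0.85 = 0.15
~p3: Łukasiewicz ¬ gives 1 − 0.35 = 0.65
(p3 -> ~p3): min(1, 1 − 0.35 + 0.65) = 1
(~p1 & (p3 -> ~p3)) = min(0.15, 1) = 0.15
~(~p1 & (p3 -> ~p3)): Łukasiewicz ¬ gives 1 − 0.15 = 0.85
(p4 -> ~(~p1 & (p3 -> ~p3))): min(1, 1 − 0.4 + 0.85) = 1
~p1: Łukasiewicz ¬ gives 1 − 0.85 = 0.15
~p3: Łukasiewicz ¬ gives 1 − 0.35 = 0.65
(~p1 | ~p3) = max(0.15, 0.65) = 0.65
~p3: Łukasiewicz ¬ gives 1 − 0.35 = 0.65
(p1 | ~p3) = max(0.85, 0.65) = 0.85
((~p1 | ~p3) | (p1 | ~p3)) = max(0.65, 0.85) = 0.85
((p4 -> ~(~p1 & (p3 -> ~p3))) -> ((~p1 | ~p3) | (p1 | ~p3))): min(1, 1 − 1 + 0.85) = 0.85
(~((~p2 & ~p2) & p2) & ((p4 -> ~(~p1 & (p3 -> ~p3))) -> ((~p1 | ~p3) | (p1 | ~p3)))) = min(0.91, 0.85) = 0.85
~(~((~p2 & ~p2) & p2) & ((p4 -> ~(~p1 & (p3 -> ~p3))) -> ((~p1 | ~p3) | (p1 | ~p3)))): Łukasiewicz ¬ gives 1 − 0.85 = 0.15
(((p2 & p1) -> p2) -> ~(~((~p2 & ~p2) & p2) & ((p4 -> ~(~p1 & (p3 -> ~p3))) -> ((~p1 | ~p3) | (p1 | ~p3))))): min(1, 1 − 1 + 0.15) = 0.15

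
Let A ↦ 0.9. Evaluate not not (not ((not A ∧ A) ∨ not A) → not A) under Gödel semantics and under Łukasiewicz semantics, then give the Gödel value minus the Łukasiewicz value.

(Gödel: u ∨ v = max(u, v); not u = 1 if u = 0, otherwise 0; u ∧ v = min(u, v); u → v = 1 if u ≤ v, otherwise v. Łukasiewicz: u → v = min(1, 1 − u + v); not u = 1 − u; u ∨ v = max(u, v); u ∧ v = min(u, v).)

Gödel evaluation:
  not A: Gödel ¬ of 0.9 = 0 (operand ≠ 0)
  (not A ∧ A) = min(0, 0.9) = 0
  not A: Gödel ¬ of 0.9 = 0 (operand ≠ 0)
  ((not A ∧ A) ∨ not A) = max(0, 0) = 0
  not ((not A ∧ A) ∨ not A): Gödel ¬ of 0 = 1 (operand is 0)
  not A: Gödel ¬ of 0.9 = 0 (operand ≠ 0)
  (not ((not A ∧ A) ∨ not A) → not A): 1 > 0, so result = 0
  not (not ((not A ∧ A) ∨ not A) → not A): Gödel ¬ of 0 = 1 (operand is 0)
  not not (not ((not A ∧ A) ∨ not A) → not A): Gödel ¬ of 1 = 0 (operand ≠ 0)
  Gödel value = 0
Łukasiewicz evaluation:
  not A: Łukasiewicz ¬ gives 1 − 0.9 = 0.1
  (not A ∧ A) = min(0.1, 0.9) = 0.1
  not A: Łukasiewicz ¬ gives 1 − 0.9 = 0.1
  ((not A ∧ A) ∨ not A) = max(0.1, 0.1) = 0.1
  not ((not A ∧ A) ∨ not A): Łukasiewicz ¬ gives 1 − 0.1 = 0.9
  not A: Łukasiewicz ¬ gives 1 − 0.9 = 0.1
  (not ((not A ∧ A) ∨ not A) → not A): min(1, 1 − 0.9 + 0.1) = 0.2
  not (not ((not A ∧ A) ∨ not A) → not A): Łukasiewicz ¬ gives 1 − 0.2 = 0.8
  not not (not ((not A ∧ A) ∨ not A) → not A): Łukasiewicz ¬ gives 1 − 0.8 = 0.2
  Łukasiewicz value = 0.2
Difference: 0 − 0.2 = -0.20

-0.20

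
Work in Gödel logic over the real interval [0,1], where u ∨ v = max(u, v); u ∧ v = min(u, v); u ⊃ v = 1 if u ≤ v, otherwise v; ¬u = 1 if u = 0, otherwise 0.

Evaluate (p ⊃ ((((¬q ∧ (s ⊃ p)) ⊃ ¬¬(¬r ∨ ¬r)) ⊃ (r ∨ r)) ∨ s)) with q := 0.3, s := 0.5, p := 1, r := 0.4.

¬q: Gödel ¬ of 0.3 = 0 (operand ≠ 0)
(s ⊃ p): 0.5 ≤ 1, so result = 1
(¬q ∧ (s ⊃ p)) = min(0, 1) = 0
¬r: Gödel ¬ of 0.4 = 0 (operand ≠ 0)
¬r: Gödel ¬ of 0.4 = 0 (operand ≠ 0)
(¬r ∨ ¬r) = max(0, 0) = 0
¬(¬r ∨ ¬r): Gödel ¬ of 0 = 1 (operand is 0)
¬¬(¬r ∨ ¬r): Gödel ¬ of 1 = 0 (operand ≠ 0)
((¬q ∧ (s ⊃ p)) ⊃ ¬¬(¬r ∨ ¬r)): 0 ≤ 0, so result = 1
(r ∨ r) = max(0.4, 0.4) = 0.4
(((¬q ∧ (s ⊃ p)) ⊃ ¬¬(¬r ∨ ¬r)) ⊃ (r ∨ r)): 1 > 0.4, so result = 0.4
((((¬q ∧ (s ⊃ p)) ⊃ ¬¬(¬r ∨ ¬r)) ⊃ (r ∨ r)) ∨ s) = max(0.4, 0.5) = 0.5
(p ⊃ ((((¬q ∧ (s ⊃ p)) ⊃ ¬¬(¬r ∨ ¬r)) ⊃ (r ∨ r)) ∨ s)): 1 > 0.5, so result = 0.5

0.50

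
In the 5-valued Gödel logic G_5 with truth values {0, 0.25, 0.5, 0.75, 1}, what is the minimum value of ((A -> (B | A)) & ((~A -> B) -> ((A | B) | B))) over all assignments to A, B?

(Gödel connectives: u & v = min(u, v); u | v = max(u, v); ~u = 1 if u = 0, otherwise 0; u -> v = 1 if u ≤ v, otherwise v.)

The minimum is attained at A = 0.25, B = 0:
  (B | A) = max(0, 0.25) = 0.25
  (A -> (B | A)): 0.25 ≤ 0.25, so result = 1
  ~A: Gödel ¬ of 0.25 = 0 (operand ≠ 0)
  (~A -> B): 0 ≤ 0, so result = 1
  (A | B) = max(0.25, 0) = 0.25
  ((A | B) | B) = max(0.25, 0) = 0.25
  ((~A -> B) -> ((A | B) | B)): 1 > 0.25, so result = 0.25
  ((A -> (B | A)) & ((~A -> B) -> ((A | B) | B))) = min(1, 0.25) = 0.25
Checking all 25 assignments confirms none give a value below 0.25.

0.25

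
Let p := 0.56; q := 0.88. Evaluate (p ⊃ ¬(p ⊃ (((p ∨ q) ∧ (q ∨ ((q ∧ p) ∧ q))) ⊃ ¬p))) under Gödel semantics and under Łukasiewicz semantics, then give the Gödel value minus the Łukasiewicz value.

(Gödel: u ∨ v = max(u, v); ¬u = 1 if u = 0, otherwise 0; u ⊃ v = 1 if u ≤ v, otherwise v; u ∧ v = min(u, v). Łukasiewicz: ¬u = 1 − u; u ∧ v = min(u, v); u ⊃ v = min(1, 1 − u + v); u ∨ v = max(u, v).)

0.56

Gödel evaluation:
  (p ∨ q) = max(0.56, 0.88) = 0.88
  (q ∧ p) = min(0.88, 0.56) = 0.56
  ((q ∧ p) ∧ q) = min(0.56, 0.88) = 0.56
  (q ∨ ((q ∧ p) ∧ q)) = max(0.88, 0.56) = 0.88
  ((p ∨ q) ∧ (q ∨ ((q ∧ p) ∧ q))) = min(0.88, 0.88) = 0.88
  ¬p: Gödel ¬ of 0.56 = 0 (operand ≠ 0)
  (((p ∨ q) ∧ (q ∨ ((q ∧ p) ∧ q))) ⊃ ¬p): 0.88 > 0, so result = 0
  (p ⊃ (((p ∨ q) ∧ (q ∨ ((q ∧ p) ∧ q))) ⊃ ¬p)): 0.56 > 0, so result = 0
  ¬(p ⊃ (((p ∨ q) ∧ (q ∨ ((q ∧ p) ∧ q))) ⊃ ¬p)): Gödel ¬ of 0 = 1 (operand is 0)
  (p ⊃ ¬(p ⊃ (((p ∨ q) ∧ (q ∨ ((q ∧ p) ∧ q))) ⊃ ¬p))): 0.56 ≤ 1, so result = 1
  Gödel value = 1
Łukasiewicz evaluation:
  (p ∨ q) = max(0.56, 0.88) = 0.88
  (q ∧ p) = min(0.88, 0.56) = 0.56
  ((q ∧ p) ∧ q) = min(0.56, 0.88) = 0.56
  (q ∨ ((q ∧ p) ∧ q)) = max(0.88, 0.56) = 0.88
  ((p ∨ q) ∧ (q ∨ ((q ∧ p) ∧ q))) = min(0.88, 0.88) = 0.88
  ¬p: Łukasiewicz ¬ gives 1 − 0.56 = 0.44
  (((p ∨ q) ∧ (q ∨ ((q ∧ p) ∧ q))) ⊃ ¬p): min(1, 1 − 0.88 + 0.44) = 0.56
  (p ⊃ (((p ∨ q) ∧ (q ∨ ((q ∧ p) ∧ q))) ⊃ ¬p)): min(1, 1 − 0.56 + 0.56) = 1
  ¬(p ⊃ (((p ∨ q) ∧ (q ∨ ((q ∧ p) ∧ q))) ⊃ ¬p)): Łukasiewicz ¬ gives 1 − 1 = 0
  (p ⊃ ¬(p ⊃ (((p ∨ q) ∧ (q ∨ ((q ∧ p) ∧ q))) ⊃ ¬p))): min(1, 1 − 0.56 + 0) = 0.44
  Łukasiewicz value = 0.44
Difference: 1 − 0.44 = 0.56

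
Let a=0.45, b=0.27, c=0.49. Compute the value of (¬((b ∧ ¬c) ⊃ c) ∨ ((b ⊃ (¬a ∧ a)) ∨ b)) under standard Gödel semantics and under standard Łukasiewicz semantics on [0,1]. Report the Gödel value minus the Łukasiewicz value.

-0.73

Gödel evaluation:
  ¬c: Gödel ¬ of 0.49 = 0 (operand ≠ 0)
  (b ∧ ¬c) = min(0.27, 0) = 0
  ((b ∧ ¬c) ⊃ c): 0 ≤ 0.49, so result = 1
  ¬((b ∧ ¬c) ⊃ c): Gödel ¬ of 1 = 0 (operand ≠ 0)
  ¬a: Gödel ¬ of 0.45 = 0 (operand ≠ 0)
  (¬a ∧ a) = min(0, 0.45) = 0
  (b ⊃ (¬a ∧ a)): 0.27 > 0, so result = 0
  ((b ⊃ (¬a ∧ a)) ∨ b) = max(0, 0.27) = 0.27
  (¬((b ∧ ¬c) ⊃ c) ∨ ((b ⊃ (¬a ∧ a)) ∨ b)) = max(0, 0.27) = 0.27
  Gödel value = 0.27
Łukasiewicz evaluation:
  ¬c: Łukasiewicz ¬ gives 1 − 0.49 = 0.51
  (b ∧ ¬c) = min(0.27, 0.51) = 0.27
  ((b ∧ ¬c) ⊃ c): min(1, 1 − 0.27 + 0.49) = 1
  ¬((b ∧ ¬c) ⊃ c): Łukasiewicz ¬ gives 1 − 1 = 0
  ¬a: Łukasiewicz ¬ gives 1 − 0.45 = 0.55
  (¬a ∧ a) = min(0.55, 0.45) = 0.45
  (b ⊃ (¬a ∧ a)): min(1, 1 − 0.27 + 0.45) = 1
  ((b ⊃ (¬a ∧ a)) ∨ b) = max(1, 0.27) = 1
  (¬((b ∧ ¬c) ⊃ c) ∨ ((b ⊃ (¬a ∧ a)) ∨ b)) = max(0, 1) = 1
  Łukasiewicz value = 1
Difference: 0.27 − 1 = -0.73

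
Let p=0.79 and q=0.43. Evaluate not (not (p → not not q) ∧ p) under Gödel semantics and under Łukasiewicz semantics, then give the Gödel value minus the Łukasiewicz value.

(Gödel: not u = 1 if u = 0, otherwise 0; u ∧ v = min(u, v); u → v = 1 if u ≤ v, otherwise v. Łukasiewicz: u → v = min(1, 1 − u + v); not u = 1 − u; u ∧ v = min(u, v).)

Gödel evaluation:
  not q: Gödel ¬ of 0.43 = 0 (operand ≠ 0)
  not not q: Gödel ¬ of 0 = 1 (operand is 0)
  (p → not not q): 0.79 ≤ 1, so result = 1
  not (p → not not q): Gödel ¬ of 1 = 0 (operand ≠ 0)
  (not (p → not not q) ∧ p) = min(0, 0.79) = 0
  not (not (p → not not q) ∧ p): Gödel ¬ of 0 = 1 (operand is 0)
  Gödel value = 1
Łukasiewicz evaluation:
  not q: Łukasiewicz ¬ gives 1 − 0.43 = 0.57
  not not q: Łukasiewicz ¬ gives 1 − 0.57 = 0.43
  (p → not not q): min(1, 1 − 0.79 + 0.43) = 0.64
  not (p → not not q): Łukasiewicz ¬ gives 1 − 0.64 = 0.36
  (not (p → not not q) ∧ p) = min(0.36, 0.79) = 0.36
  not (not (p → not not q) ∧ p): Łukasiewicz ¬ gives 1 − 0.36 = 0.64
  Łukasiewicz value = 0.64
Difference: 1 − 0.64 = 0.36

0.36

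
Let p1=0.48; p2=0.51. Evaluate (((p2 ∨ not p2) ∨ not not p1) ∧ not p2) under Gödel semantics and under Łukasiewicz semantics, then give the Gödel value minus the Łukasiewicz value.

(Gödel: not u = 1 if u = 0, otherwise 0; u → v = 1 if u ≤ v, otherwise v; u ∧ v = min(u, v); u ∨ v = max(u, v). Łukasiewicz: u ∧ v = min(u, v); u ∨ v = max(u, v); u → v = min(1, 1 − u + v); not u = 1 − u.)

-0.49

Gödel evaluation:
  not p2: Gödel ¬ of 0.51 = 0 (operand ≠ 0)
  (p2 ∨ not p2) = max(0.51, 0) = 0.51
  not p1: Gödel ¬ of 0.48 = 0 (operand ≠ 0)
  not not p1: Gödel ¬ of 0 = 1 (operand is 0)
  ((p2 ∨ not p2) ∨ not not p1) = max(0.51, 1) = 1
  not p2: Gödel ¬ of 0.51 = 0 (operand ≠ 0)
  (((p2 ∨ not p2) ∨ not not p1) ∧ not p2) = min(1, 0) = 0
  Gödel value = 0
Łukasiewicz evaluation:
  not p2: Łukasiewicz ¬ gives 1 − 0.51 = 0.49
  (p2 ∨ not p2) = max(0.51, 0.49) = 0.51
  not p1: Łukasiewicz ¬ gives 1 − 0.48 = 0.52
  not not p1: Łukasiewicz ¬ gives 1 − 0.52 = 0.48
  ((p2 ∨ not p2) ∨ not not p1) = max(0.51, 0.48) = 0.51
  not p2: Łukasiewicz ¬ gives 1 − 0.51 = 0.49
  (((p2 ∨ not p2) ∨ not not p1) ∧ not p2) = min(0.51, 0.49) = 0.49
  Łukasiewicz value = 0.49
Difference: 0 − 0.49 = -0.49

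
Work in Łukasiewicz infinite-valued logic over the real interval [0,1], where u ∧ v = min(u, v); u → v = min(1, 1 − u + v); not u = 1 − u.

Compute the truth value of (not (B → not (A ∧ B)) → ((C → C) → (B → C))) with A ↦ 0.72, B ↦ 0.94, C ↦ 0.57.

0.97

(A ∧ B) = min(0.72, 0.94) = 0.72
not (A ∧ B): Łukasiewicz ¬ gives 1 − 0.72 = 0.28
(B → not (A ∧ B)): min(1, 1 − 0.94 + 0.28) = 0.34
not (B → not (A ∧ B)): Łukasiewicz ¬ gives 1 − 0.34 = 0.66
(C → C): min(1, 1 − 0.57 + 0.57) = 1
(B → C): min(1, 1 − 0.94 + 0.57) = 0.63
((C → C) → (B → C)): min(1, 1 − 1 + 0.63) = 0.63
(not (B → not (A ∧ B)) → ((C → C) → (B → C))): min(1, 1 − 0.66 + 0.63) = 0.97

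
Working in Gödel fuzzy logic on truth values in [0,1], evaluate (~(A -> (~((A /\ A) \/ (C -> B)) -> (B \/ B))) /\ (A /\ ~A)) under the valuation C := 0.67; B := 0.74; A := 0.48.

(A /\ A) = min(0.48, 0.48) = 0.48
(C -> B): 0.67 ≤ 0.74, so result = 1
((A /\ A) \/ (C -> B)) = max(0.48, 1) = 1
~((A /\ A) \/ (C -> B)): Gödel ¬ of 1 = 0 (operand ≠ 0)
(B \/ B) = max(0.74, 0.74) = 0.74
(~((A /\ A) \/ (C -> B)) -> (B \/ B)): 0 ≤ 0.74, so result = 1
(A -> (~((A /\ A) \/ (C -> B)) -> (B \/ B))): 0.48 ≤ 1, so result = 1
~(A -> (~((A /\ A) \/ (C -> B)) -> (B \/ B))): Gödel ¬ of 1 = 0 (operand ≠ 0)
~A: Gödel ¬ of 0.48 = 0 (operand ≠ 0)
(A /\ ~A) = min(0.48, 0) = 0
(~(A -> (~((A /\ A) \/ (C -> B)) -> (B \/ B))) /\ (A /\ ~A)) = min(0, 0) = 0

0.00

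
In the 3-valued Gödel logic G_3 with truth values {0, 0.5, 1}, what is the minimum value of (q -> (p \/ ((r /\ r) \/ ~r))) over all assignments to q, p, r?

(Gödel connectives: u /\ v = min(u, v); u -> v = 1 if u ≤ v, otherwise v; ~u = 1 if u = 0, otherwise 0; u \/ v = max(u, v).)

The minimum is attained at q = 1, p = 0, r = 0.5:
  (r /\ r) = min(0.5, 0.5) = 0.5
  ~r: Gödel ¬ of 0.5 = 0 (operand ≠ 0)
  ((r /\ r) \/ ~r) = max(0.5, 0) = 0.5
  (p \/ ((r /\ r) \/ ~r)) = max(0, 0.5) = 0.5
  (q -> (p \/ ((r /\ r) \/ ~r))): 1 > 0.5, so result = 0.5
Checking all 27 assignments confirms none give a value below 0.50.

0.50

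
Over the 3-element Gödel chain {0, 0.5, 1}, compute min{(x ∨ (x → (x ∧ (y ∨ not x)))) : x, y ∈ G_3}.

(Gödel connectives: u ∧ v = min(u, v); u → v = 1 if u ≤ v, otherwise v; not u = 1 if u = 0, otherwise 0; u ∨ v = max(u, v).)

The minimum is attained at x = 0.5, y = 0:
  not x: Gödel ¬ of 0.5 = 0 (operand ≠ 0)
  (y ∨ not x) = max(0, 0) = 0
  (x ∧ (y ∨ not x)) = min(0.5, 0) = 0
  (x → (x ∧ (y ∨ not x))): 0.5 > 0, so result = 0
  (x ∨ (x → (x ∧ (y ∨ not x)))) = max(0.5, 0) = 0.5
Checking all 9 assignments confirms none give a value below 0.50.

0.50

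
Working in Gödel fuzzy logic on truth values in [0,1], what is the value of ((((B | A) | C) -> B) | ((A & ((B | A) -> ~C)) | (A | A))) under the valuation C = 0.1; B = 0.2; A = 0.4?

0.40

(B | A) = max(0.2, 0.4) = 0.4
((B | A) | C) = max(0.4, 0.1) = 0.4
(((B | A) | C) -> B): 0.4 > 0.2, so result = 0.2
(B | A) = max(0.2, 0.4) = 0.4
~C: Gödel ¬ of 0.1 = 0 (operand ≠ 0)
((B | A) -> ~C): 0.4 > 0, so result = 0
(A & ((B | A) -> ~C)) = min(0.4, 0) = 0
(A | A) = max(0.4, 0.4) = 0.4
((A & ((B | A) -> ~C)) | (A | A)) = max(0, 0.4) = 0.4
((((B | A) | C) -> B) | ((A & ((B | A) -> ~C)) | (A | A))) = max(0.2, 0.4) = 0.4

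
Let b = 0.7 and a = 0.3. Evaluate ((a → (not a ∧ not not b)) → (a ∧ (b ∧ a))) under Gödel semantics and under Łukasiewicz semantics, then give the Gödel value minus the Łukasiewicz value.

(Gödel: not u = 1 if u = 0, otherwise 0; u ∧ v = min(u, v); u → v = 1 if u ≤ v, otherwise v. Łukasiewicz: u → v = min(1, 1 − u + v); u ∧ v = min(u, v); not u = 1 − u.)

0.70

Gödel evaluation:
  not a: Gödel ¬ of 0.3 = 0 (operand ≠ 0)
  not b: Gödel ¬ of 0.7 = 0 (operand ≠ 0)
  not not b: Gödel ¬ of 0 = 1 (operand is 0)
  (not a ∧ not not b) = min(0, 1) = 0
  (a → (not a ∧ not not b)): 0.3 > 0, so result = 0
  (b ∧ a) = min(0.7, 0.3) = 0.3
  (a ∧ (b ∧ a)) = min(0.3, 0.3) = 0.3
  ((a → (not a ∧ not not b)) → (a ∧ (b ∧ a))): 0 ≤ 0.3, so result = 1
  Gödel value = 1
Łukasiewicz evaluation:
  not a: Łukasiewicz ¬ gives 1 − 0.3 = 0.7
  not b: Łukasiewicz ¬ gives 1 − 0.7 = 0.3
  not not b: Łukasiewicz ¬ gives 1 − 0.3 = 0.7
  (not a ∧ not not b) = min(0.7, 0.7) = 0.7
  (a → (not a ∧ not not b)): min(1, 1 − 0.3 + 0.7) = 1
  (b ∧ a) = min(0.7, 0.3) = 0.3
  (a ∧ (b ∧ a)) = min(0.3, 0.3) = 0.3
  ((a → (not a ∧ not not b)) → (a ∧ (b ∧ a))): min(1, 1 − 1 + 0.3) = 0.3
  Łukasiewicz value = 0.3
Difference: 1 − 0.3 = 0.70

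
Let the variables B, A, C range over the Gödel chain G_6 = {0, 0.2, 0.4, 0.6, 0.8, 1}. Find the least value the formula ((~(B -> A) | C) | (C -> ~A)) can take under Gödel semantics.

0.20

The minimum is attained at B = 0, A = 0.2, C = 0.2:
  (B -> A): 0 ≤ 0.2, so result = 1
  ~(B -> A): Gödel ¬ of 1 = 0 (operand ≠ 0)
  (~(B -> A) | C) = max(0, 0.2) = 0.2
  ~A: Gödel ¬ of 0.2 = 0 (operand ≠ 0)
  (C -> ~A): 0.2 > 0, so result = 0
  ((~(B -> A) | C) | (C -> ~A)) = max(0.2, 0) = 0.2
Checking all 216 assignments confirms none give a value below 0.20.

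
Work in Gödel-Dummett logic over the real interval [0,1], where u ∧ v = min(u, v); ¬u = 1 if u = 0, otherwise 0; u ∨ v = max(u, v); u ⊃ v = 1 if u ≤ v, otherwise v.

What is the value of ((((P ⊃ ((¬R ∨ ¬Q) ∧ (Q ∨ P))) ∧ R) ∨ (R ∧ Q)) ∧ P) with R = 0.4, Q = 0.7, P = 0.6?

¬R: Gödel ¬ of 0.4 = 0 (operand ≠ 0)
¬Q: Gödel ¬ of 0.7 = 0 (operand ≠ 0)
(¬R ∨ ¬Q) = max(0, 0) = 0
(Q ∨ P) = max(0.7, 0.6) = 0.7
((¬R ∨ ¬Q) ∧ (Q ∨ P)) = min(0, 0.7) = 0
(P ⊃ ((¬R ∨ ¬Q) ∧ (Q ∨ P))): 0.6 > 0, so result = 0
((P ⊃ ((¬R ∨ ¬Q) ∧ (Q ∨ P))) ∧ R) = min(0, 0.4) = 0
(R ∧ Q) = min(0.4, 0.7) = 0.4
(((P ⊃ ((¬R ∨ ¬Q) ∧ (Q ∨ P))) ∧ R) ∨ (R ∧ Q)) = max(0, 0.4) = 0.4
((((P ⊃ ((¬R ∨ ¬Q) ∧ (Q ∨ P))) ∧ R) ∨ (R ∧ Q)) ∧ P) = min(0.4, 0.6) = 0.4

0.40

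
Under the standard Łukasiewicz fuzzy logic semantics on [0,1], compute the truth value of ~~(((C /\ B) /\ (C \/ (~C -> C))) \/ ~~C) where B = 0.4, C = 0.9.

(C /\ B) = min(0.9, 0.4) = 0.4
~C: Łukasiewicz ¬ gives 1 − 0.9 = 0.1
(~C -> C): min(1, 1 − 0.1 + 0.9) = 1
(C \/ (~C -> C)) = max(0.9, 1) = 1
((C /\ B) /\ (C \/ (~C -> C))) = min(0.4, 1) = 0.4
~C: Łukasiewicz ¬ gives 1 − 0.9 = 0.1
~~C: Łukasiewicz ¬ gives 1 − 0.1 = 0.9
(((C /\ B) /\ (C \/ (~C -> C))) \/ ~~C) = max(0.4, 0.9) = 0.9
~(((C /\ B) /\ (C \/ (~C -> C))) \/ ~~C): Łukasiewicz ¬ gives 1 − 0.9 = 0.1
~~(((C /\ B) /\ (C \/ (~C -> C))) \/ ~~C): Łukasiewicz ¬ gives 1 − 0.1 = 0.9

0.90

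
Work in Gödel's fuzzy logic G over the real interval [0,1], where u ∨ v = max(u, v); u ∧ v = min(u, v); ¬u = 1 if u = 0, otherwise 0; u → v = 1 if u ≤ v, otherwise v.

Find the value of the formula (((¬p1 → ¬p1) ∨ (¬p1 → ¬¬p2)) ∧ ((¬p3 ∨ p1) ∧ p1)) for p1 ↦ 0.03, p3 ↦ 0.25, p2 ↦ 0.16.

¬p1: Gödel ¬ of 0.03 = 0 (operand ≠ 0)
¬p1: Gödel ¬ of 0.03 = 0 (operand ≠ 0)
(¬p1 → ¬p1): 0 ≤ 0, so result = 1
¬p1: Gödel ¬ of 0.03 = 0 (operand ≠ 0)
¬p2: Gödel ¬ of 0.16 = 0 (operand ≠ 0)
¬¬p2: Gödel ¬ of 0 = 1 (operand is 0)
(¬p1 → ¬¬p2): 0 ≤ 1, so result = 1
((¬p1 → ¬p1) ∨ (¬p1 → ¬¬p2)) = max(1, 1) = 1
¬p3: Gödel ¬ of 0.25 = 0 (operand ≠ 0)
(¬p3 ∨ p1) = max(0, 0.03) = 0.03
((¬p3 ∨ p1) ∧ p1) = min(0.03, 0.03) = 0.03
(((¬p1 → ¬p1) ∨ (¬p1 → ¬¬p2)) ∧ ((¬p3 ∨ p1) ∧ p1)) = min(1, 0.03) = 0.03

0.03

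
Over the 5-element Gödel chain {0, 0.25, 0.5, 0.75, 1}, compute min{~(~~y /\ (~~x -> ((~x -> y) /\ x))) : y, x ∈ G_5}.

0.00

The minimum is attained at y = 0.25, x = 0:
  ~y: Gödel ¬ of 0.25 = 0 (operand ≠ 0)
  ~~y: Gödel ¬ of 0 = 1 (operand is 0)
  ~x: Gödel ¬ of 0 = 1 (operand is 0)
  ~~x: Gödel ¬ of 1 = 0 (operand ≠ 0)
  ~x: Gödel ¬ of 0 = 1 (operand is 0)
  (~x -> y): 1 > 0.25, so result = 0.25
  ((~x -> y) /\ x) = min(0.25, 0) = 0
  (~~x -> ((~x -> y) /\ x)): 0 ≤ 0, so result = 1
  (~~y /\ (~~x -> ((~x -> y) /\ x))) = min(1, 1) = 1
  ~(~~y /\ (~~x -> ((~x -> y) /\ x))): Gödel ¬ of 1 = 0 (operand ≠ 0)
Checking all 25 assignments confirms none give a value below 0.00.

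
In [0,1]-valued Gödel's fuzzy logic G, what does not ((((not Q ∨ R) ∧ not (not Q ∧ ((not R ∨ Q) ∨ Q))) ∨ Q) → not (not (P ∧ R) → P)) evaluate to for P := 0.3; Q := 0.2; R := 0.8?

not Q: Gödel ¬ of 0.2 = 0 (operand ≠ 0)
(not Q ∨ R) = max(0, 0.8) = 0.8
not Q: Gödel ¬ of 0.2 = 0 (operand ≠ 0)
not R: Gödel ¬ of 0.8 = 0 (operand ≠ 0)
(not R ∨ Q) = max(0, 0.2) = 0.2
((not R ∨ Q) ∨ Q) = max(0.2, 0.2) = 0.2
(not Q ∧ ((not R ∨ Q) ∨ Q)) = min(0, 0.2) = 0
not (not Q ∧ ((not R ∨ Q) ∨ Q)): Gödel ¬ of 0 = 1 (operand is 0)
((not Q ∨ R) ∧ not (not Q ∧ ((not R ∨ Q) ∨ Q))) = min(0.8, 1) = 0.8
(((not Q ∨ R) ∧ not (not Q ∧ ((not R ∨ Q) ∨ Q))) ∨ Q) = max(0.8, 0.2) = 0.8
(P ∧ R) = min(0.3, 0.8) = 0.3
not (P ∧ R): Gödel ¬ of 0.3 = 0 (operand ≠ 0)
(not (P ∧ R) → P): 0 ≤ 0.3, so result = 1
not (not (P ∧ R) → P): Gödel ¬ of 1 = 0 (operand ≠ 0)
((((not Q ∨ R) ∧ not (not Q ∧ ((not R ∨ Q) ∨ Q))) ∨ Q) → not (not (P ∧ R) → P)): 0.8 > 0, so result = 0
not ((((not Q ∨ R) ∧ not (not Q ∧ ((not R ∨ Q) ∨ Q))) ∨ Q) → not (not (P ∧ R) → P)): Gödel ¬ of 0 = 1 (operand is 0)

1.00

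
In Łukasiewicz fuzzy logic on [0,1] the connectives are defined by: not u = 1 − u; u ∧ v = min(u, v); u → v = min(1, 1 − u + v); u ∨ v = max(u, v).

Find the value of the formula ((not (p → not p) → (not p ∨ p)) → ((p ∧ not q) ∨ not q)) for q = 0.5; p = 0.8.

not p: Łukasiewicz ¬ gives 1 − 0.8 = 0.2
(p → not p): min(1, 1 − 0.8 + 0.2) = 0.4
not (p → not p): Łukasiewicz ¬ gives 1 − 0.4 = 0.6
not p: Łukasiewicz ¬ gives 1 − 0.8 = 0.2
(not p ∨ p) = max(0.2, 0.8) = 0.8
(not (p → not p) → (not p ∨ p)): min(1, 1 − 0.6 + 0.8) = 1
not q: Łukasiewicz ¬ gives 1 − 0.5 = 0.5
(p ∧ not q) = min(0.8, 0.5) = 0.5
not q: Łukasiewicz ¬ gives 1 − 0.5 = 0.5
((p ∧ not q) ∨ not q) = max(0.5, 0.5) = 0.5
((not (p → not p) → (not p ∨ p)) → ((p ∧ not q) ∨ not q)): min(1, 1 − 1 + 0.5) = 0.5

0.50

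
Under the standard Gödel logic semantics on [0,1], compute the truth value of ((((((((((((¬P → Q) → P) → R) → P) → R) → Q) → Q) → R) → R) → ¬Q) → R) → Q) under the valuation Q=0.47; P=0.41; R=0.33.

0.47

¬P: Gödel ¬ of 0.41 = 0 (operand ≠ 0)
(¬P → Q): 0 ≤ 0.47, so result = 1
((¬P → Q) → P): 1 > 0.41, so result = 0.41
(((¬P → Q) → P) → R): 0.41 > 0.33, so result = 0.33
((((¬P → Q) → P) → R) → P): 0.33 ≤ 0.41, so result = 1
(((((¬P → Q) → P) → R) → P) → R): 1 > 0.33, so result = 0.33
((((((¬P → Q) → P) → R) → P) → R) → Q): 0.33 ≤ 0.47, so result = 1
(((((((¬P → Q) → P) → R) → P) → R) → Q) → Q): 1 > 0.47, so result = 0.47
((((((((¬P → Q) → P) → R) → P) → R) → Q) → Q) → R): 0.47 > 0.33, so result = 0.33
(((((((((¬P → Q) → P) → R) → P) → R) → Q) → Q) → R) → R): 0.33 ≤ 0.33, so result = 1
¬Q: Gödel ¬ of 0.47 = 0 (operand ≠ 0)
((((((((((¬P → Q) → P) → R) → P) → R) → Q) → Q) → R) → R) → ¬Q): 1 > 0, so result = 0
(((((((((((¬P → Q) → P) → R) → P) → R) → Q) → Q) → R) → R) → ¬Q) → R): 0 ≤ 0.33, so result = 1
((((((((((((¬P → Q) → P) → R) → P) → R) → Q) → Q) → R) → R) → ¬Q) → R) → Q): 1 > 0.47, so result = 0.47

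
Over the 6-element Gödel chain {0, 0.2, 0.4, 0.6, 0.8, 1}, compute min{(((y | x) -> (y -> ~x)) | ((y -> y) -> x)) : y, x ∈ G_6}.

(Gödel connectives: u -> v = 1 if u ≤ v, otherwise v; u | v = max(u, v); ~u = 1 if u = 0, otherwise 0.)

0.20

The minimum is attained at y = 0.2, x = 0.2:
  (y | x) = max(0.2, 0.2) = 0.2
  ~x: Gödel ¬ of 0.2 = 0 (operand ≠ 0)
  (y -> ~x): 0.2 > 0, so result = 0
  ((y | x) -> (y -> ~x)): 0.2 > 0, so result = 0
  (y -> y): 0.2 ≤ 0.2, so result = 1
  ((y -> y) -> x): 1 > 0.2, so result = 0.2
  (((y | x) -> (y -> ~x)) | ((y -> y) -> x)) = max(0, 0.2) = 0.2
Checking all 36 assignments confirms none give a value below 0.20.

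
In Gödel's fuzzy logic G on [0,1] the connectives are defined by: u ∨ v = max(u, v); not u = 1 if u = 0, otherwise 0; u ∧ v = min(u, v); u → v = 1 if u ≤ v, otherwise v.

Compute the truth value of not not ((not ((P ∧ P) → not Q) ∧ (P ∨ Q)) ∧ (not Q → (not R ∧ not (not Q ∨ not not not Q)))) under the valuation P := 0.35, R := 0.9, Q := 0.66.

(P ∧ P) = min(0.35, 0.35) = 0.35
not Q: Gödel ¬ of 0.66 = 0 (operand ≠ 0)
((P ∧ P) → not Q): 0.35 > 0, so result = 0
not ((P ∧ P) → not Q): Gödel ¬ of 0 = 1 (operand is 0)
(P ∨ Q) = max(0.35, 0.66) = 0.66
(not ((P ∧ P) → not Q) ∧ (P ∨ Q)) = min(1, 0.66) = 0.66
not Q: Gödel ¬ of 0.66 = 0 (operand ≠ 0)
not R: Gödel ¬ of 0.9 = 0 (operand ≠ 0)
not Q: Gödel ¬ of 0.66 = 0 (operand ≠ 0)
not Q: Gödel ¬ of 0.66 = 0 (operand ≠ 0)
not not Q: Gödel ¬ of 0 = 1 (operand is 0)
not not not Q: Gödel ¬ of 1 = 0 (operand ≠ 0)
(not Q ∨ not not not Q) = max(0, 0) = 0
not (not Q ∨ not not not Q): Gödel ¬ of 0 = 1 (operand is 0)
(not R ∧ not (not Q ∨ not not not Q)) = min(0, 1) = 0
(not Q → (not R ∧ not (not Q ∨ not not not Q))): 0 ≤ 0, so result = 1
((not ((P ∧ P) → not Q) ∧ (P ∨ Q)) ∧ (not Q → (not R ∧ not (not Q ∨ not not not Q)))) = min(0.66, 1) = 0.66
not ((not ((P ∧ P) → not Q) ∧ (P ∨ Q)) ∧ (not Q → (not R ∧ not (not Q ∨ not not not Q)))): Gödel ¬ of 0.66 = 0 (operand ≠ 0)
not not ((not ((P ∧ P) → not Q) ∧ (P ∨ Q)) ∧ (not Q → (not R ∧ not (not Q ∨ not not not Q)))): Gödel ¬ of 0 = 1 (operand is 0)

1.00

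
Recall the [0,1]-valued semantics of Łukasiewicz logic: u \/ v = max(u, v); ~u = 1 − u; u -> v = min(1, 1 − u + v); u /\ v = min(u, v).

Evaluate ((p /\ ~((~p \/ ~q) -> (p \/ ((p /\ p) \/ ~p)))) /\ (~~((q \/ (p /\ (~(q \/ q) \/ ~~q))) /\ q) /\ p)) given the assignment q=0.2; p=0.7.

~p: Łukasiewicz ¬ gives 1 − 0.7 = 0.3
~q: Łukasiewicz ¬ gives 1 − 0.2 = 0.8
(~p \/ ~q) = max(0.3, 0.8) = 0.8
(p /\ p) = min(0.7, 0.7) = 0.7
~p: Łukasiewicz ¬ gives 1 − 0.7 = 0.3
((p /\ p) \/ ~p) = max(0.7, 0.3) = 0.7
(p \/ ((p /\ p) \/ ~p)) = max(0.7, 0.7) = 0.7
((~p \/ ~q) -> (p \/ ((p /\ p) \/ ~p))): min(1, 1 − 0.8 + 0.7) = 0.9
~((~p \/ ~q) -> (p \/ ((p /\ p) \/ ~p))): Łukasiewicz ¬ gives 1 − 0.9 = 0.1
(p /\ ~((~p \/ ~q) -> (p \/ ((p /\ p) \/ ~p)))) = min(0.7, 0.1) = 0.1
(q \/ q) = max(0.2, 0.2) = 0.2
~(q \/ q): Łukasiewicz ¬ gives 1 − 0.2 = 0.8
~q: Łukasiewicz ¬ gives 1 − 0.2 = 0.8
~~q: Łukasiewicz ¬ gives 1 − 0.8 = 0.2
(~(q \/ q) \/ ~~q) = max(0.8, 0.2) = 0.8
(p /\ (~(q \/ q) \/ ~~q)) = min(0.7, 0.8) = 0.7
(q \/ (p /\ (~(q \/ q) \/ ~~q))) = max(0.2, 0.7) = 0.7
((q \/ (p /\ (~(q \/ q) \/ ~~q))) /\ q) = min(0.7, 0.2) = 0.2
~((q \/ (p /\ (~(q \/ q) \/ ~~q))) /\ q): Łukasiewicz ¬ gives 1 − 0.2 = 0.8
~~((q \/ (p /\ (~(q \/ q) \/ ~~q))) /\ q): Łukasiewicz ¬ gives 1 − 0.8 = 0.2
(~~((q \/ (p /\ (~(q \/ q) \/ ~~q))) /\ q) /\ p) = min(0.2, 0.7) = 0.2
((p /\ ~((~p \/ ~q) -> (p \/ ((p /\ p) \/ ~p)))) /\ (~~((q \/ (p /\ (~(q \/ q) \/ ~~q))) /\ q) /\ p)) = min(0.1, 0.2) = 0.1

0.10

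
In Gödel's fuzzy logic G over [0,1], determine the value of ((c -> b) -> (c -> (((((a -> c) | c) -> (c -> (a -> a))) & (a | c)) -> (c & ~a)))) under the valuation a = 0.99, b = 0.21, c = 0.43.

0.00

(c -> b): 0.43 > 0.21, so result = 0.21
(a -> c): 0.99 > 0.43, so result = 0.43
((a -> c) | c) = max(0.43, 0.43) = 0.43
(a -> a): 0.99 ≤ 0.99, so result = 1
(c -> (a -> a)): 0.43 ≤ 1, so result = 1
(((a -> c) | c) -> (c -> (a -> a))): 0.43 ≤ 1, so result = 1
(a | c) = max(0.99, 0.43) = 0.99
((((a -> c) | c) -> (c -> (a -> a))) & (a | c)) = min(1, 0.99) = 0.99
~a: Gödel ¬ of 0.99 = 0 (operand ≠ 0)
(c & ~a) = min(0.43, 0) = 0
(((((a -> c) | c) -> (c -> (a -> a))) & (a | c)) -> (c & ~a)): 0.99 > 0, so result = 0
(c -> (((((a -> c) | c) -> (c -> (a -> a))) & (a | c)) -> (c & ~a))): 0.43 > 0, so result = 0
((c -> b) -> (c -> (((((a -> c) | c) -> (c -> (a -> a))) & (a | c)) -> (c & ~a)))): 0.21 > 0, so result = 0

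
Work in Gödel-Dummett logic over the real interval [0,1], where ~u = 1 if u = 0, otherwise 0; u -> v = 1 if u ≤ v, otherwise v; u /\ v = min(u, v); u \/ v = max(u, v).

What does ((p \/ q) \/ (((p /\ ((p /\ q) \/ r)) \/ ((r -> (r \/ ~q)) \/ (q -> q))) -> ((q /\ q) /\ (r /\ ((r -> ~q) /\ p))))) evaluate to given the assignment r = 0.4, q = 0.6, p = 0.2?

0.60

(p \/ q) = max(0.2, 0.6) = 0.6
(p /\ q) = min(0.2, 0.6) = 0.2
((p /\ q) \/ r) = max(0.2, 0.4) = 0.4
(p /\ ((p /\ q) \/ r)) = min(0.2, 0.4) = 0.2
~q: Gödel ¬ of 0.6 = 0 (operand ≠ 0)
(r \/ ~q) = max(0.4, 0) = 0.4
(r -> (r \/ ~q)): 0.4 ≤ 0.4, so result = 1
(q -> q): 0.6 ≤ 0.6, so result = 1
((r -> (r \/ ~q)) \/ (q -> q)) = max(1, 1) = 1
((p /\ ((p /\ q) \/ r)) \/ ((r -> (r \/ ~q)) \/ (q -> q))) = max(0.2, 1) = 1
(q /\ q) = min(0.6, 0.6) = 0.6
~q: Gödel ¬ of 0.6 = 0 (operand ≠ 0)
(r -> ~q): 0.4 > 0, so result = 0
((r -> ~q) /\ p) = min(0, 0.2) = 0
(r /\ ((r -> ~q) /\ p)) = min(0.4, 0) = 0
((q /\ q) /\ (r /\ ((r -> ~q) /\ p))) = min(0.6, 0) = 0
(((p /\ ((p /\ q) \/ r)) \/ ((r -> (r \/ ~q)) \/ (q -> q))) -> ((q /\ q) /\ (r /\ ((r -> ~q) /\ p)))): 1 > 0, so result = 0
((p \/ q) \/ (((p /\ ((p /\ q) \/ r)) \/ ((r -> (r \/ ~q)) \/ (q -> q))) -> ((q /\ q) /\ (r /\ ((r -> ~q) /\ p))))) = max(0.6, 0) = 0.6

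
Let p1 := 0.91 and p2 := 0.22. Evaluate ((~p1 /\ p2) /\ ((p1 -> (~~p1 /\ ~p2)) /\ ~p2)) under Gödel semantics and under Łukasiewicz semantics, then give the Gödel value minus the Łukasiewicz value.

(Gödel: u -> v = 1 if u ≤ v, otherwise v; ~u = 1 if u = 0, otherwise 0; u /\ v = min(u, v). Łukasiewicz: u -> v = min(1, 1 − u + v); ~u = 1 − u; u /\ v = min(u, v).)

Gödel evaluation:
  ~p1: Gödel ¬ of 0.91 = 0 (operand ≠ 0)
  (~p1 /\ p2) = min(0, 0.22) = 0
  ~p1: Gödel ¬ of 0.91 = 0 (operand ≠ 0)
  ~~p1: Gödel ¬ of 0 = 1 (operand is 0)
  ~p2: Gödel ¬ of 0.22 = 0 (operand ≠ 0)
  (~~p1 /\ ~p2) = min(1, 0) = 0
  (p1 -> (~~p1 /\ ~p2)): 0.91 > 0, so result = 0
  ~p2: Gödel ¬ of 0.22 = 0 (operand ≠ 0)
  ((p1 -> (~~p1 /\ ~p2)) /\ ~p2) = min(0, 0) = 0
  ((~p1 /\ p2) /\ ((p1 -> (~~p1 /\ ~p2)) /\ ~p2)) = min(0, 0) = 0
  Gödel value = 0
Łukasiewicz evaluation:
  ~p1: Łukasiewicz ¬ gives 1 − 0.91 = 0.09
  (~p1 /\ p2) = min(0.09, 0.22) = 0.09
  ~p1: Łukasiewicz ¬ gives 1 − 0.91 = 0.09
  ~~p1: Łukasiewicz ¬ gives 1 − 0.09 = 0.91
  ~p2: Łukasiewicz ¬ gives 1 − 0.22 = 0.78
  (~~p1 /\ ~p2) = min(0.91, 0.78) = 0.78
  (p1 -> (~~p1 /\ ~p2)): min(1, 1 − 0.91 + 0.78) = 0.87
  ~p2: Łukasiewicz ¬ gives 1 − 0.22 = 0.78
  ((p1 -> (~~p1 /\ ~p2)) /\ ~p2) = min(0.87, 0.78) = 0.78
  ((~p1 /\ p2) /\ ((p1 -> (~~p1 /\ ~p2)) /\ ~p2)) = min(0.09, 0.78) = 0.09
  Łukasiewicz value = 0.09
Difference: 0 − 0.09 = -0.09

-0.09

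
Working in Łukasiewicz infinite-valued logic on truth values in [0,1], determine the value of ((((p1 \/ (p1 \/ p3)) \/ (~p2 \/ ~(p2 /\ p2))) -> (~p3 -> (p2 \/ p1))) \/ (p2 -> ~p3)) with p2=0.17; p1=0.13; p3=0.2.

(p1 \/ p3) = max(0.13, 0.2) = 0.2
(p1 \/ (p1 \/ p3)) = max(0.13, 0.2) = 0.2
~p2: Łukasiewicz ¬ gives 1 − 0.17 = 0.83
(p2 /\ p2) = min(0.17, 0.17) = 0.17
~(p2 /\ p2): Łukasiewicz ¬ gives 1 − 0.17 = 0.83
(~p2 \/ ~(p2 /\ p2)) = max(0.83, 0.83) = 0.83
((p1 \/ (p1 \/ p3)) \/ (~p2 \/ ~(p2 /\ p2))) = max(0.2, 0.83) = 0.83
~p3: Łukasiewicz ¬ gives 1 − 0.2 = 0.8
(p2 \/ p1) = max(0.17, 0.13) = 0.17
(~p3 -> (p2 \/ p1)): min(1, 1 − 0.8 + 0.17) = 0.37
(((p1 \/ (p1 \/ p3)) \/ (~p2 \/ ~(p2 /\ p2))) -> (~p3 -> (p2 \/ p1))): min(1, 1 − 0.83 + 0.37) = 0.54
~p3: Łukasiewicz ¬ gives 1 − 0.2 = 0.8
(p2 -> ~p3): min(1, 1 − 0.17 + 0.8) = 1
((((p1 \/ (p1 \/ p3)) \/ (~p2 \/ ~(p2 /\ p2))) -> (~p3 -> (p2 \/ p1))) \/ (p2 -> ~p3)) = max(0.54, 1) = 1

1.00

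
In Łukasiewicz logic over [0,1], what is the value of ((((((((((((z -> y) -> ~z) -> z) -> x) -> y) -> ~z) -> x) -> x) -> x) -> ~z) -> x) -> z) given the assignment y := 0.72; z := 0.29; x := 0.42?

(z -> y): min(1, 1 − 0.29 + 0.72) = 1
~z: Łukasiewicz ¬ gives 1 − 0.29 = 0.71
((z -> y) -> ~z): min(1, 1 − 1 + 0.71) = 0.71
(((z -> y) -> ~z) -> z): min(1, 1 − 0.71 + 0.29) = 0.58
((((z -> y) -> ~z) -> z) -> x): min(1, 1 − 0.58 + 0.42) = 0.84
(((((z -> y) -> ~z) -> z) -> x) -> y): min(1, 1 − 0.84 + 0.72) = 0.88
~z: Łukasiewicz ¬ gives 1 − 0.29 = 0.71
((((((z -> y) -> ~z) -> z) -> x) -> y) -> ~z): min(1, 1 − 0.88 + 0.71) = 0.83
(((((((z -> y) -> ~z) -> z) -> x) -> y) -> ~z) -> x): min(1, 1 − 0.83 + 0.42) = 0.59
((((((((z -> y) -> ~z) -> z) -> x) -> y) -> ~z) -> x) -> x): min(1, 1 − 0.59 + 0.42) = 0.83
(((((((((z -> y) -> ~z) -> z) -> x) -> y) -> ~z) -> x) -> x) -> x): min(1, 1 − 0.83 + 0.42) = 0.59
~z: Łukasiewicz ¬ gives 1 − 0.29 = 0.71
((((((((((z -> y) -> ~z) -> z) -> x) -> y) -> ~z) -> x) -> x) -> x) -> ~z): min(1, 1 − 0.59 + 0.71) = 1
(((((((((((z -> y) -> ~z) -> z) -> x) -> y) -> ~z) -> x) -> x) -> x) -> ~z) -> x): min(1, 1 − 1 + 0.42) = 0.42
((((((((((((z -> y) -> ~z) -> z) -> x) -> y) -> ~z) -> x) -> x) -> x) -> ~z) -> x) -> z): min(1, 1 − 0.42 + 0.29) = 0.87

0.87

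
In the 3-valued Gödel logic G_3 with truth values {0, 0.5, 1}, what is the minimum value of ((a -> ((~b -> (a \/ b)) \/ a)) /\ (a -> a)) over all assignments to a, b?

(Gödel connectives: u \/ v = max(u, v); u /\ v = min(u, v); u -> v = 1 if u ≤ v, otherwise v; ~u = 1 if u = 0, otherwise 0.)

Every assignment gives 1. For instance at a = 0, b = 0:
  ~b: Gödel ¬ of 0 = 1 (operand is 0)
  (a \/ b) = max(0, 0) = 0
  (~b -> (a \/ b)): 1 > 0, so result = 0
  ((~b -> (a \/ b)) \/ a) = max(0, 0) = 0
  (a -> ((~b -> (a \/ b)) \/ a)): 0 ≤ 0, so result = 1
  (a -> a): 0 ≤ 0, so result = 1
  ((a -> ((~b -> (a \/ b)) \/ a)) /\ (a -> a)) = min(1, 1) = 1
All 9 assignments give value 1 — the formula is a G_3-tautology.

1.00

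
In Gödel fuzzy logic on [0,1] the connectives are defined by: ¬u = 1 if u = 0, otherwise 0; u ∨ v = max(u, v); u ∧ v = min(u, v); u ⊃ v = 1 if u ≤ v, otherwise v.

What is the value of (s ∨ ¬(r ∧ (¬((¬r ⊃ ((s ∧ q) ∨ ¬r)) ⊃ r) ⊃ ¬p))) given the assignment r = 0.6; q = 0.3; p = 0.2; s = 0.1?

¬r: Gödel ¬ of 0.6 = 0 (operand ≠ 0)
(s ∧ q) = min(0.1, 0.3) = 0.1
¬r: Gödel ¬ of 0.6 = 0 (operand ≠ 0)
((s ∧ q) ∨ ¬r) = max(0.1, 0) = 0.1
(¬r ⊃ ((s ∧ q) ∨ ¬r)): 0 ≤ 0.1, so result = 1
((¬r ⊃ ((s ∧ q) ∨ ¬r)) ⊃ r): 1 > 0.6, so result = 0.6
¬((¬r ⊃ ((s ∧ q) ∨ ¬r)) ⊃ r): Gödel ¬ of 0.6 = 0 (operand ≠ 0)
¬p: Gödel ¬ of 0.2 = 0 (operand ≠ 0)
(¬((¬r ⊃ ((s ∧ q) ∨ ¬r)) ⊃ r) ⊃ ¬p): 0 ≤ 0, so result = 1
(r ∧ (¬((¬r ⊃ ((s ∧ q) ∨ ¬r)) ⊃ r) ⊃ ¬p)) = min(0.6, 1) = 0.6
¬(r ∧ (¬((¬r ⊃ ((s ∧ q) ∨ ¬r)) ⊃ r) ⊃ ¬p)): Gödel ¬ of 0.6 = 0 (operand ≠ 0)
(s ∨ ¬(r ∧ (¬((¬r ⊃ ((s ∧ q) ∨ ¬r)) ⊃ r) ⊃ ¬p))) = max(0.1, 0) = 0.1

0.10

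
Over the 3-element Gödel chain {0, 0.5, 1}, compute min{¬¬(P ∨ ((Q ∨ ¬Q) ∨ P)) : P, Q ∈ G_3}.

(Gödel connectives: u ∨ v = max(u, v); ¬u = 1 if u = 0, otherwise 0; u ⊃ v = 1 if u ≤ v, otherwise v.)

Every assignment gives 1. For instance at P = 0, Q = 0:
  ¬Q: Gödel ¬ of 0 = 1 (operand is 0)
  (Q ∨ ¬Q) = max(0, 1) = 1
  ((Q ∨ ¬Q) ∨ P) = max(1, 0) = 1
  (P ∨ ((Q ∨ ¬Q) ∨ P)) = max(0, 1) = 1
  ¬(P ∨ ((Q ∨ ¬Q) ∨ P)): Gödel ¬ of 1 = 0 (operand ≠ 0)
  ¬¬(P ∨ ((Q ∨ ¬Q) ∨ P)): Gödel ¬ of 0 = 1 (operand is 0)
All 9 assignments give value 1 — the formula is a G_3-tautology.

1.00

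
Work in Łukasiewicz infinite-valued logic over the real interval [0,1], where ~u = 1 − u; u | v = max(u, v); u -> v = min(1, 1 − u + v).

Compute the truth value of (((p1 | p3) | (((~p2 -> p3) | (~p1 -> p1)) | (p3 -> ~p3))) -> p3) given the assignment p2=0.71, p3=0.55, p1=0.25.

0.55

(p1 | p3) = max(0.25, 0.55) = 0.55
~p2: Łukasiewicz ¬ gives 1 − 0.71 = 0.29
(~p2 -> p3): min(1, 1 − 0.29 + 0.55) = 1
~p1: Łukasiewicz ¬ gives 1 − 0.25 = 0.75
(~p1 -> p1): min(1, 1 − 0.75 + 0.25) = 0.5
((~p2 -> p3) | (~p1 -> p1)) = max(1, 0.5) = 1
~p3: Łukasiewicz ¬ gives 1 − 0.55 = 0.45
(p3 -> ~p3): min(1, 1 − 0.55 + 0.45) = 0.9
(((~p2 -> p3) | (~p1 -> p1)) | (p3 -> ~p3)) = max(1, 0.9) = 1
((p1 | p3) | (((~p2 -> p3) | (~p1 -> p1)) | (p3 -> ~p3))) = max(0.55, 1) = 1
(((p1 | p3) | (((~p2 -> p3) | (~p1 -> p1)) | (p3 -> ~p3))) -> p3): min(1, 1 − 1 + 0.55) = 0.55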